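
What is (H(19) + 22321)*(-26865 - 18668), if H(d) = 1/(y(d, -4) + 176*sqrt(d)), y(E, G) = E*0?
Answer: -1016342093 - 45533*sqrt(19)/3344 ≈ -1.0163e+9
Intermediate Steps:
y(E, G) = 0
H(d) = 1/(176*sqrt(d)) (H(d) = 1/(0 + 176*sqrt(d)) = 1/(176*sqrt(d)))
(H(19) + 22321)*(-26865 - 18668) = (1/(176*sqrt(19)) + 22321)*(-26865 - 18668) = ((sqrt(19)/19)/176 + 22321)*(-45533) = (sqrt(19)/3344 + 22321)*(-45533) = (22321 + sqrt(19)/3344)*(-45533) = -1016342093 - 45533*sqrt(19)/3344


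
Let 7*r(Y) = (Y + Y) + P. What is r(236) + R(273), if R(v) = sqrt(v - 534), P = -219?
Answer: 253/7 + 3*I*sqrt(29) ≈ 36.143 + 16.155*I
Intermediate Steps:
r(Y) = -219/7 + 2*Y/7 (r(Y) = ((Y + Y) - 219)/7 = (2*Y - 219)/7 = (-219 + 2*Y)/7 = -219/7 + 2*Y/7)
R(v) = sqrt(-534 + v)
r(236) + R(273) = (-219/7 + (2/7)*236) + sqrt(-534 + 273) = (-219/7 + 472/7) + sqrt(-261) = 253/7 + 3*I*sqrt(29)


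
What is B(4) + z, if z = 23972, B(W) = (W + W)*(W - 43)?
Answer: 23660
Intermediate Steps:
B(W) = 2*W*(-43 + W) (B(W) = (2*W)*(-43 + W) = 2*W*(-43 + W))
B(4) + z = 2*4*(-43 + 4) + 23972 = 2*4*(-39) + 23972 = -312 + 23972 = 23660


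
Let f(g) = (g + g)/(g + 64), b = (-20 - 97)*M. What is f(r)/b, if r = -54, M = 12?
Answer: 1/130 ≈ 0.0076923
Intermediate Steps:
b = -1404 (b = (-20 - 97)*12 = -117*12 = -1404)
f(g) = 2*g/(64 + g) (f(g) = (2*g)/(64 + g) = 2*g/(64 + g))
f(r)/b = (2*(-54)/(64 - 54))/(-1404) = (2*(-54)/10)*(-1/1404) = (2*(-54)*(⅒))*(-1/1404) = -54/5*(-1/1404) = 1/130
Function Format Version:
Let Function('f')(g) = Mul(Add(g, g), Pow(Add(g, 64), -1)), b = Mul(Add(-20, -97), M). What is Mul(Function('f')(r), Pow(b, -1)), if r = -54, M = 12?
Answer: Rational(1, 130) ≈ 0.0076923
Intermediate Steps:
b = -1404 (b = Mul(Add(-20, -97), 12) = Mul(-117, 12) = -1404)
Function('f')(g) = Mul(2, g, Pow(Add(64, g), -1)) (Function('f')(g) = Mul(Mul(2, g), Pow(Add(64, g), -1)) = Mul(2, g, Pow(Add(64, g), -1)))
Mul(Function('f')(r), Pow(b, -1)) = Mul(Mul(2, -54, Pow(Add(64, -54), -1)), Pow(-1404, -1)) = Mul(Mul(2, -54, Pow(10, -1)), Rational(-1, 1404)) = Mul(Mul(2, -54, Rational(1, 10)), Rational(-1, 1404)) = Mul(Rational(-54, 5), Rational(-1, 1404)) = Rational(1, 130)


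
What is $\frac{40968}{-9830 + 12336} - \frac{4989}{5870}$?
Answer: $\frac{113989863}{7355110} \approx 15.498$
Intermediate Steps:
$\frac{40968}{-9830 + 12336} - \frac{4989}{5870} = \frac{40968}{2506} - \frac{4989}{5870} = 40968 \cdot \frac{1}{2506} - \frac{4989}{5870} = \frac{20484}{1253} - \frac{4989}{5870} = \frac{113989863}{7355110}$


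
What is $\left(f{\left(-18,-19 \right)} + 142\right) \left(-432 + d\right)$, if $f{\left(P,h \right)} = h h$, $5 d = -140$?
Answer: $-231380$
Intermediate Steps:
$d = -28$ ($d = \frac{1}{5} \left(-140\right) = -28$)
$f{\left(P,h \right)} = h^{2}$
$\left(f{\left(-18,-19 \right)} + 142\right) \left(-432 + d\right) = \left(\left(-19\right)^{2} + 142\right) \left(-432 - 28\right) = \left(361 + 142\right) \left(-460\right) = 503 \left(-460\right) = -231380$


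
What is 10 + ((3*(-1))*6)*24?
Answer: -422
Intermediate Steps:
10 + ((3*(-1))*6)*24 = 10 - 3*6*24 = 10 - 18*24 = 10 - 432 = -422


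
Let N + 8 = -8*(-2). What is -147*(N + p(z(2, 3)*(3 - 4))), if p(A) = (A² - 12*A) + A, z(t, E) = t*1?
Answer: -4998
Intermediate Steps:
z(t, E) = t
N = 8 (N = -8 - 8*(-2) = -8 + 16 = 8)
p(A) = A² - 11*A
-147*(N + p(z(2, 3)*(3 - 4))) = -147*(8 + (2*(3 - 4))*(-11 + 2*(3 - 4))) = -147*(8 + (2*(-1))*(-11 + 2*(-1))) = -147*(8 - 2*(-11 - 2)) = -147*(8 - 2*(-13)) = -147*(8 + 26) = -147*34 = -4998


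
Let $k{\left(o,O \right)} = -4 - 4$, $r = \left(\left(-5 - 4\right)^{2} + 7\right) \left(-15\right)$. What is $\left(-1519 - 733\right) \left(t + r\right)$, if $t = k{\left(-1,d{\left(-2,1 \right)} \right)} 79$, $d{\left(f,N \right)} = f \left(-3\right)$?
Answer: $4395904$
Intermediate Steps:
$d{\left(f,N \right)} = - 3 f$
$r = -1320$ ($r = \left(\left(-9\right)^{2} + 7\right) \left(-15\right) = \left(81 + 7\right) \left(-15\right) = 88 \left(-15\right) = -1320$)
$k{\left(o,O \right)} = -8$
$t = -632$ ($t = \left(-8\right) 79 = -632$)
$\left(-1519 - 733\right) \left(t + r\right) = \left(-1519 - 733\right) \left(-632 - 1320\right) = \left(-2252\right) \left(-1952\right) = 4395904$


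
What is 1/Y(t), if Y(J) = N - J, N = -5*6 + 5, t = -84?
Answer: 1/59 ≈ 0.016949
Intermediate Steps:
N = -25 (N = -30 + 5 = -25)
Y(J) = -25 - J
1/Y(t) = 1/(-25 - 1*(-84)) = 1/(-25 + 84) = 1/59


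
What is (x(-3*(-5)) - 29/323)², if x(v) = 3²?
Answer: 8282884/104329 ≈ 79.392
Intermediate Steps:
x(v) = 9
(x(-3*(-5)) - 29/323)² = (9 - 29/323)² = (2878/323)² = 8282884/104329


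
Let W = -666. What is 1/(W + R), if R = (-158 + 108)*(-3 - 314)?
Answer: 1/15184 ≈ 6.5859e-5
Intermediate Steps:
R = 15850 (R = -50*(-317) = 15850)
1/(W + R) = 1/(-666 + 15850) = 1/15184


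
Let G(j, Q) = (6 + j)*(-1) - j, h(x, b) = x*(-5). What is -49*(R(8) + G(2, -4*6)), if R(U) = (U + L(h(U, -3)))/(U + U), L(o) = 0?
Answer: 931/2 ≈ 465.50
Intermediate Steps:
h(x, b) = -5*x
G(j, Q) = -6 - 2*j (G(j, Q) = (-6 - j) - j = -6 - 2*j)
R(U) = 1/2 (R(U) = (U + 0)/(U + U) = U/((2*U)) = U*(1/(2*U)) = 1/2)
-49*(R(8) + G(2, -4*6)) = -49*(1/2 + (-6 - 2*2)) = -49*(1/2 + (-6 - 4)) = -49*(1/2 - 10) = -49*(-19/2) = 931/2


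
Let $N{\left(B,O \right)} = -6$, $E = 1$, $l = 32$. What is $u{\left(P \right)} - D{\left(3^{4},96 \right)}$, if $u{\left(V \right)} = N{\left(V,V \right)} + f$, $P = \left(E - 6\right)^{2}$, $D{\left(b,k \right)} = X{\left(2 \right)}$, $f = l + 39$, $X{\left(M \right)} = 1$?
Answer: $64$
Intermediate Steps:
$f = 71$ ($f = 32 + 39 = 71$)
$D{\left(b,k \right)} = 1$
$P = 25$ ($P = \left(1 - 6\right)^{2} = \left(-5\right)^{2} = 25$)
$u{\left(V \right)} = 65$ ($u{\left(V \right)} = -6 + 71 = 65$)
$u{\left(P \right)} - D{\left(3^{4},96 \right)} = 65 - 1 = 64$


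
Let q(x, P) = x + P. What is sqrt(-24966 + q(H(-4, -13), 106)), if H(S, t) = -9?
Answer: I*sqrt(24869) ≈ 157.7*I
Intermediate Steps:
q(x, P) = P + x
sqrt(-24966 + q(H(-4, -13), 106)) = sqrt(-24966 + (106 - 9)) = sqrt(-24966 + 97) = sqrt(-24869) = I*sqrt(24869)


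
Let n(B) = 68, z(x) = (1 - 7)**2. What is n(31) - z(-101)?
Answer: 32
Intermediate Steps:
z(x) = 36 (z(x) = (-6)**2 = 36)
n(31) - z(-101) = 68 - 1*36 = 68 - 36 = 32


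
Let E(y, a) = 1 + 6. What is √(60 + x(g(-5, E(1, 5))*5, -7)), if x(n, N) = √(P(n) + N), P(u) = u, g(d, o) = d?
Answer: 2*√(15 + I*√2) ≈ 7.7545 + 0.36474*I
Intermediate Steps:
E(y, a) = 7
x(n, N) = √(N + n) (x(n, N) = √(n + N) = √(N + n))
√(60 + x(g(-5, E(1, 5))*5, -7)) = √(60 + √(-7 - 5*5)) = √(60 + √(-7 - 25)) = √(60 + √(-32)) = √(60 + 4*I*√2)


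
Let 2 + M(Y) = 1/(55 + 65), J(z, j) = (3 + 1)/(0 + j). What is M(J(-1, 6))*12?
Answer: -239/10 ≈ -23.900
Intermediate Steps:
J(z, j) = 4/j
M(Y) = -239/120 (M(Y) = -2 + 1/(55 + 65) = -2 + 1/120 = -239/120)
M(J(-1, 6))*12 = -239/120*12 = -239/10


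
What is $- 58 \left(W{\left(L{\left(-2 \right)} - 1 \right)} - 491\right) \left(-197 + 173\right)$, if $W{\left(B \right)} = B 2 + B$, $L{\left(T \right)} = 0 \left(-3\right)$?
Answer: $-687648$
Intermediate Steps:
$L{\left(T \right)} = 0$
$W{\left(B \right)} = 3 B$ ($W{\left(B \right)} = 2 B + B = 3 B$)
$- 58 \left(W{\left(L{\left(-2 \right)} - 1 \right)} - 491\right) \left(-197 + 173\right) = - 58 \left(3 \left(0 - 1\right) - 491\right) \left(-197 + 173\right) = - 58 \left(3 \left(0 - 1\right) - 491\right) \left(-24\right) = - 58 \left(3 \left(-1\right) - 491\right) \left(-24\right) = - 58 \left(-3 - 491\right) \left(-24\right) = - 58 \left(\left(-494\right) \left(-24\right)\right) = \left(-58\right) 11856 = -687648$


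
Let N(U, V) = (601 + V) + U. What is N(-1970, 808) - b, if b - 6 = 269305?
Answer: -269872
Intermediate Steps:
N(U, V) = 601 + U + V
b = 269311 (b = 6 + 269305 = 269311)
N(-1970, 808) - b = (601 - 1970 + 808) - 1*269311 = -561 - 269311 = -269872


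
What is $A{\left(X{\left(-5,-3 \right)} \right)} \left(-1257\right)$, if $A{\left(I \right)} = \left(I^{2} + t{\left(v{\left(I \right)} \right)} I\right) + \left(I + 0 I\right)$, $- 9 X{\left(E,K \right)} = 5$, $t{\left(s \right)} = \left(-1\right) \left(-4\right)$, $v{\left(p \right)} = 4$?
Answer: $\frac{83800}{27} \approx 3103.7$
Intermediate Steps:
$t{\left(s \right)} = 4$
$X{\left(E,K \right)} = - \frac{5}{9}$ ($X{\left(E,K \right)} = \left(- \frac{1}{9}\right) 5 = - \frac{5}{9}$)
$A{\left(I \right)} = I^{2} + 5 I$ ($A{\left(I \right)} = \left(I^{2} + 4 I\right) + \left(I + 0 I\right) = \left(I^{2} + 4 I\right) + \left(I + 0\right) = \left(I^{2} + 4 I\right) + I = I^{2} + 5 I$)
$A{\left(X{\left(-5,-3 \right)} \right)} \left(-1257\right) = - \frac{5 \left(5 - \frac{5}{9}\right)}{9} \left(-1257\right) = \left(- \frac{5}{9}\right) \frac{40}{9} \left(-1257\right) = \left(- \frac{200}{81}\right) \left(-1257\right) = \frac{83800}{27}$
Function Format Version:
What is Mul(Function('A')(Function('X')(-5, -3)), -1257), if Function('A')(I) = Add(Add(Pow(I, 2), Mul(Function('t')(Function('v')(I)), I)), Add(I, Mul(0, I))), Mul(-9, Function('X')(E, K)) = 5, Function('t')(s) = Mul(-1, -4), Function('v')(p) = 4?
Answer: Rational(83800, 27) ≈ 3103.7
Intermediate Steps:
Function('t')(s) = 4
Function('X')(E, K) = Rational(-5, 9) (Function('X')(E, K) = Mul(Rational(-1, 9), 5) = Rational(-5, 9))
Function('A')(I) = Add(Pow(I, 2), Mul(5, I)) (Function('A')(I) = Add(Add(Pow(I, 2), Mul(4, I)), Add(I, Mul(0, I))) = Add(Add(Pow(I, 2), Mul(4, I)), Add(I, 0)) = Add(Add(Pow(I, 2), Mul(4, I)), I) = Add(Pow(I, 2), Mul(5, I)))
Mul(Function('A')(Function('X')(-5, -3)), -1257) = Mul(Mul(Rational(-5, 9), Add(5, Rational(-5, 9))), -1257) = Mul(Mul(Rational(-5, 9), Rational(40, 9)), -1257) = Mul(Rational(-200, 81), -1257) = Rational(83800, 27)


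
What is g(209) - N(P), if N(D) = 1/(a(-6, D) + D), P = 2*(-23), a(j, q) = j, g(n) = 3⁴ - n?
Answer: -6655/52 ≈ -127.98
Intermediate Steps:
g(n) = 81 - n
P = -46
N(D) = 1/(-6 + D)
g(209) - N(P) = (81 - 1*209) - 1/(-6 - 46) = (81 - 209) - 1/(-52) = -128 - 1*(-1/52) = -128 + 1/52 = -6655/52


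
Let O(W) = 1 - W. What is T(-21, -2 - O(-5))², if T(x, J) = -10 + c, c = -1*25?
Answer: 1225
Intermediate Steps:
c = -25
T(x, J) = -35 (T(x, J) = -10 - 25 = -35)
T(-21, -2 - O(-5))² = (-35)² = 1225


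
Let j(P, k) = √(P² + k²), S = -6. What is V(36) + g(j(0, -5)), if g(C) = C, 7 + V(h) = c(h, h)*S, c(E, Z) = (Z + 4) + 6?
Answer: -278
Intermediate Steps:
c(E, Z) = 10 + Z (c(E, Z) = (4 + Z) + 6 = 10 + Z)
V(h) = -67 - 6*h (V(h) = -7 + (10 + h)*(-6) = -7 + (-60 - 6*h) = -67 - 6*h)
V(36) + g(j(0, -5)) = (-67 - 6*36) + √(0² + (-5)²) = (-67 - 216) + √(0 + 25) = -283 + √25 = -283 + 5 = -278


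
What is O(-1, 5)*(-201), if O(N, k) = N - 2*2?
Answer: 1005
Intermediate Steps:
O(N, k) = -4 + N (O(N, k) = N - 4 = -4 + N)
O(-1, 5)*(-201) = (-4 - 1)*(-201) = -5*(-201) = 1005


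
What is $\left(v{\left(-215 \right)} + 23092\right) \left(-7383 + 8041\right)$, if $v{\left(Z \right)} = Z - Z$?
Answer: $15194536$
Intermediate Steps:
$v{\left(Z \right)} = 0$
$\left(v{\left(-215 \right)} + 23092\right) \left(-7383 + 8041\right) = \left(0 + 23092\right) \left(-7383 + 8041\right) = 23092 \cdot 658 = 15194536$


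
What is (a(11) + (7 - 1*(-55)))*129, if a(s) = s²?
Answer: 23607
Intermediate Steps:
(a(11) + (7 - 1*(-55)))*129 = (11² + (7 - 1*(-55)))*129 = (121 + (7 + 55))*129 = (121 + 62)*129 = 183*129 = 23607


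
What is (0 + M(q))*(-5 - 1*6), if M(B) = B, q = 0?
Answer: 0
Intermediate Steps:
(0 + M(q))*(-5 - 1*6) = (0 + 0)*(-5 - 1*6) = 0*(-5 - 6) = 0*(-11) = 0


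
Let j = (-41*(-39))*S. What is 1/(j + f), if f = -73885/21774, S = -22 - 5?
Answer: -21774/940122787 ≈ -2.3161e-5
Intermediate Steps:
S = -27
f = -73885/21774 (f = -73885*1/21774 = -73885/21774 ≈ -3.3933)
j = -43173 (j = -41*(-39)*(-27) = 1599*(-27) = -43173)
1/(j + f) = 1/(-43173 - 73885/21774) = 1/(-940122787/21774) = -21774/940122787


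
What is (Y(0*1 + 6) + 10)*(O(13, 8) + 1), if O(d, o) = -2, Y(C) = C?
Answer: -16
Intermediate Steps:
(Y(0*1 + 6) + 10)*(O(13, 8) + 1) = ((0*1 + 6) + 10)*(-2 + 1) = ((0 + 6) + 10)*(-1) = (6 + 10)*(-1) = 16*(-1) = -16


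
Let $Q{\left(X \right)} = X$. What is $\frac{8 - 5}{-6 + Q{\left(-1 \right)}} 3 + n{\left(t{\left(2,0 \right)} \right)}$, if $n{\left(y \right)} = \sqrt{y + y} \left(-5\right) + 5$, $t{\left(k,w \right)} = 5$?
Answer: $\frac{26}{7} - 5 \sqrt{10} \approx -12.097$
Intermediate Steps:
$n{\left(y \right)} = 5 - 5 \sqrt{2} \sqrt{y}$ ($n{\left(y \right)} = \sqrt{2 y} \left(-5\right) + 5 = \sqrt{2} \sqrt{y} \left(-5\right) + 5 = - 5 \sqrt{2} \sqrt{y} + 5 = 5 - 5 \sqrt{2} \sqrt{y}$)
$\frac{8 - 5}{-6 + Q{\left(-1 \right)}} 3 + n{\left(t{\left(2,0 \right)} \right)} = \frac{8 - 5}{-6 - 1} \cdot 3 + \left(5 - 5 \sqrt{2} \sqrt{5}\right) = \frac{3}{-7} \cdot 3 + \left(5 - 5 \sqrt{10}\right) = 3 \left(- \frac{1}{7}\right) 3 + \left(5 - 5 \sqrt{10}\right) = \left(- \frac{3}{7}\right) 3 + \left(5 - 5 \sqrt{10}\right) = - \frac{9}{7} + \left(5 - 5 \sqrt{10}\right) = \frac{26}{7} - 5 \sqrt{10}$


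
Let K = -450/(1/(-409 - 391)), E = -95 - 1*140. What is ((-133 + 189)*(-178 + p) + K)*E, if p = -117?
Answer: -80717800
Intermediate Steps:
E = -235 (E = -95 - 140 = -235)
K = 360000 (K = -450/(1/(-800)) = -450/(-1/800) = -450*(-800) = 360000)
((-133 + 189)*(-178 + p) + K)*E = ((-133 + 189)*(-178 - 117) + 360000)*(-235) = (56*(-295) + 360000)*(-235) = (-16520 + 360000)*(-235) = 343480*(-235) = -80717800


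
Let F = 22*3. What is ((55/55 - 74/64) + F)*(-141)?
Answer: -297087/32 ≈ -9284.0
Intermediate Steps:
F = 66
((55/55 - 74/64) + F)*(-141) = ((55/55 - 74/64) + 66)*(-141) = ((55*(1/55) - 74*1/64) + 66)*(-141) = ((1 - 37/32) + 66)*(-141) = (-5/32 + 66)*(-141) = (2107/32)*(-141) = -297087/32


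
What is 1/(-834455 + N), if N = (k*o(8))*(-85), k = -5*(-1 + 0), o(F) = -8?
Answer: -1/831055 ≈ -1.2033e-6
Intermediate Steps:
k = 5 (k = -5*(-1) = 5)
N = 3400 (N = (5*(-8))*(-85) = -40*(-85) = 3400)
1/(-834455 + N) = 1/(-834455 + 3400) = 1/(-831055) = -1/831055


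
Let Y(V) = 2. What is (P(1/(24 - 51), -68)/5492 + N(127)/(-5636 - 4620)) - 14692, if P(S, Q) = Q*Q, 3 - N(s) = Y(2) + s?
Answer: -103436596381/7040744 ≈ -14691.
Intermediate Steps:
N(s) = 1 - s (N(s) = 3 - (2 + s) = 3 + (-2 - s) = 1 - s)
P(S, Q) = Q²
(P(1/(24 - 51), -68)/5492 + N(127)/(-5636 - 4620)) - 14692 = ((-68)²/5492 + (1 - 1*127)/(-5636 - 4620)) - 14692 = (4624*(1/5492) + (1 - 127)/(-10256)) - 14692 = (1156/1373 - 126*(-1/10256)) - 14692 = (1156/1373 + 63/5128) - 14692 = 6014467/7040744 - 14692 = -103436596381/7040744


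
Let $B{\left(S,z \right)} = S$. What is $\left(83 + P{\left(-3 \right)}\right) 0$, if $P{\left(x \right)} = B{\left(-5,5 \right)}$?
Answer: $0$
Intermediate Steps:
$P{\left(x \right)} = -5$
$\left(83 + P{\left(-3 \right)}\right) 0 = \left(83 - 5\right) 0 = 78 \cdot 0 = 0$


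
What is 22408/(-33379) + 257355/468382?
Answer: -1905251311/15634122778 ≈ -0.12186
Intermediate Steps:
22408/(-33379) + 257355/468382 = 22408*(-1/33379) + 257355*(1/468382) = -22408/33379 + 257355/468382 = -1905251311/15634122778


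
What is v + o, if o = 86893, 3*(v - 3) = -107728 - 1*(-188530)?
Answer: 113830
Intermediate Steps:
v = 26937 (v = 3 + (-107728 - 1*(-188530))/3 = 3 + (-107728 + 188530)/3 = 3 + (⅓)*80802 = 3 + 26934 = 26937)
v + o = 26937 + 86893 = 113830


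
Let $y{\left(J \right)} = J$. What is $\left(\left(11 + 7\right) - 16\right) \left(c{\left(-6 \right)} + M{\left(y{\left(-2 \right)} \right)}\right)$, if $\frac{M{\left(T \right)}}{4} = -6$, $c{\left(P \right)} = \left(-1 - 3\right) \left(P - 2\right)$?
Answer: $16$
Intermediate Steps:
$c{\left(P \right)} = 8 - 4 P$ ($c{\left(P \right)} = - 4 \left(-2 + P\right) = 8 - 4 P$)
$M{\left(T \right)} = -24$ ($M{\left(T \right)} = 4 \left(-6\right) = -24$)
$\left(\left(11 + 7\right) - 16\right) \left(c{\left(-6 \right)} + M{\left(y{\left(-2 \right)} \right)}\right) = \left(\left(11 + 7\right) - 16\right) \left(\left(8 - -24\right) - 24\right) = \left(18 - 16\right) \left(\left(8 + 24\right) - 24\right) = 2 \left(32 - 24\right) = 2 \cdot 8 = 16$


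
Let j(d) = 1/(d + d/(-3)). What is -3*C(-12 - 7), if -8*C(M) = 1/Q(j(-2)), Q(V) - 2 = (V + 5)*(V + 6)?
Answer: 6/389 ≈ 0.015424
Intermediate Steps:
j(d) = 3/(2*d) (j(d) = 1/(d + d*(-⅓)) = 1/(d - d/3) = 1/(2*d/3) = 3/(2*d))
Q(V) = 2 + (5 + V)*(6 + V) (Q(V) = 2 + (V + 5)*(V + 6) = 2 + (5 + V)*(6 + V))
C(M) = -2/389 (C(M) = -1/(8*(32 + ((3/2)/(-2))² + 11*((3/2)/(-2)))) = -1/(8*(32 + ((3/2)*(-½))² + 11*((3/2)*(-½)))) = -1/(8*(32 + (-¾)² + 11*(-¾))) = -1/(8*(32 + 9/16 - 33/4)) = -1/(8*389/16) = -⅛*16/389 = -2/389)
-3*C(-12 - 7) = -3*(-2/389) = 6/389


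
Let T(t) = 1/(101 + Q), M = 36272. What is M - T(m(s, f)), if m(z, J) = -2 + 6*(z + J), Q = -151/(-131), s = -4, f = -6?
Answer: 485391773/13382 ≈ 36272.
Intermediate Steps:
Q = 151/131 (Q = -151*(-1/131) = 151/131 ≈ 1.1527)
m(z, J) = -2 + 6*J + 6*z (m(z, J) = -2 + 6*(J + z) = -2 + (6*J + 6*z) = -2 + 6*J + 6*z)
T(t) = 131/13382 (T(t) = 1/(101 + 151/131) = 1/(13382/131) = 131/13382)
M - T(m(s, f)) = 36272 - 1*131/13382 = 36272 - 131/13382 = 485391773/13382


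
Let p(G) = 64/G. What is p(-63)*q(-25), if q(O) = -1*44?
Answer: 2816/63 ≈ 44.698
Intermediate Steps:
q(O) = -44
p(-63)*q(-25) = (64/(-63))*(-44) = (64*(-1/63))*(-44) = -64/63*(-44) = 2816/63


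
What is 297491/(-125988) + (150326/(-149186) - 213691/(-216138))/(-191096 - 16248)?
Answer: -27624344983858896853/11698962693414806368 ≈ -2.3613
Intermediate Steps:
297491/(-125988) + (150326/(-149186) - 213691/(-216138))/(-191096 - 16248) = 297491*(-1/125988) + (150326*(-1/149186) - 213691*(-1/216138))/(-207344) = -297491/125988 + (-75163/74593 + 213691/216138)*(-1/207344) = -297491/125988 - 305727731/16122381834*(-1/207344) = -297491/125988 + 305727731/3342879138988896 = -27624344983858896853/11698962693414806368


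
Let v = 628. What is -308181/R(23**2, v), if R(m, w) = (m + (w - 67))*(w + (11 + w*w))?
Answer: -308181/430575070 ≈ -0.00071574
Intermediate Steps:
R(m, w) = (-67 + m + w)*(11 + w + w**2) (R(m, w) = (m + (-67 + w))*(w + (11 + w**2)) = (-67 + m + w)*(11 + w + w**2))
-308181/R(23**2, v) = -308181/(-737 + 628**3 - 66*628**2 - 56*628 + 11*23**2 + 23**2*628 + 23**2*628**2) = -308181/(-737 + 247673152 - 66*394384 - 35168 + 11*529 + 529*628 + 529*394384) = -308181/(-737 + 247673152 - 26029344 - 35168 + 5819 + 332212 + 208629136) = -308181/430575070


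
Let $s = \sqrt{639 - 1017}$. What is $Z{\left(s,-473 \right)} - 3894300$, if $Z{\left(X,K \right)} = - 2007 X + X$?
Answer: $-3894300 - 6018 i \sqrt{42} \approx -3.8943 \cdot 10^{6} - 39001.0 i$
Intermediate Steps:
$s = 3 i \sqrt{42}$ ($s = \sqrt{-378} = 3 i \sqrt{42} \approx 19.442 i$)
$Z{\left(X,K \right)} = - 2006 X$
$Z{\left(s,-473 \right)} - 3894300 = - 2006 \cdot 3 i \sqrt{42} - 3894300 = - 6018 i \sqrt{42} - 3894300 = -3894300 - 6018 i \sqrt{42}$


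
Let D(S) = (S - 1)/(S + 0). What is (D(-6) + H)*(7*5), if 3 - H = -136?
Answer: 29435/6 ≈ 4905.8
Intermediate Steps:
D(S) = (-1 + S)/S
H = 139 (H = 3 - 1*(-136) = 3 + 136 = 139)
(D(-6) + H)*(7*5) = ((-1 - 6)/(-6) + 139)*(7*5) = (-⅙*(-7) + 139)*35 = (7/6 + 139)*35 = (841/6)*35 = 29435/6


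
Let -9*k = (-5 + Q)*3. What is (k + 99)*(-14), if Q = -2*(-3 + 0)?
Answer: -4144/3 ≈ -1381.3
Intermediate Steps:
Q = 6 (Q = -2*(-3) = 6)
k = -⅓ (k = -(-5 + 6)*3/9 = -3/9 = -⅑*3 = -⅓ ≈ -0.33333)
(k + 99)*(-14) = (-⅓ + 99)*(-14) = (296/3)*(-14) = -4144/3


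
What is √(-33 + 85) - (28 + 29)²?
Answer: -3249 + 2*√13 ≈ -3241.8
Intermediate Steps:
√(-33 + 85) - (28 + 29)² = √52 - 1*57² = 2*√13 - 1*3249 = 2*√13 - 3249 = -3249 + 2*√13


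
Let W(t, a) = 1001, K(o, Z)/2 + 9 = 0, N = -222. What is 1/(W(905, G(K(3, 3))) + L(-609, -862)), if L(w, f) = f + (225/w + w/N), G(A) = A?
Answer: 15022/2123717 ≈ 0.0070734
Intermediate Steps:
K(o, Z) = -18 (K(o, Z) = -18 + 2*0 = -18 + 0 = -18)
L(w, f) = f + 225/w - w/222 (L(w, f) = f + (225/w + w/(-222)) = f + (225/w + w*(-1/222)) = f + (225/w - w/222) = f + 225/w - w/222)
1/(W(905, G(K(3, 3))) + L(-609, -862)) = 1/(1001 + (-862 + 225/(-609) - 1/222*(-609))) = 1/(1001 + (-862 + 225*(-1/609) + 203/74)) = 1/(1001 + (-862 - 75/203 + 203/74)) = 1/(1001 - 12913305/15022) = 1/(2123717/15022) = 15022/2123717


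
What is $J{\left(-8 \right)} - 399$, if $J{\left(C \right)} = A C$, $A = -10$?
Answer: $-319$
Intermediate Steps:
$J{\left(C \right)} = - 10 C$
$J{\left(-8 \right)} - 399 = \left(-10\right) \left(-8\right) - 399 = 80 - 399 = -319$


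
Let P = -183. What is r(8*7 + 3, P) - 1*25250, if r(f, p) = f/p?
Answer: -4620809/183 ≈ -25250.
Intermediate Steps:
r(8*7 + 3, P) - 1*25250 = (8*7 + 3)/(-183) - 1*25250 = (56 + 3)*(-1/183) - 25250 = 59*(-1/183) - 25250 = -59/183 - 25250 = -4620809/183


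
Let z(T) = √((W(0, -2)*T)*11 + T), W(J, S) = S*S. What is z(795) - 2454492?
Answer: -2454492 + 15*√159 ≈ -2.4543e+6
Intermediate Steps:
W(J, S) = S²
z(T) = 3*√5*√T (z(T) = √(((-2)²*T)*11 + T) = √((4*T)*11 + T) = √(44*T + T) = √(45*T) = 3*√5*√T)
z(795) - 2454492 = 3*√5*√795 - 2454492 = 15*√159 - 2454492 = -2454492 + 15*√159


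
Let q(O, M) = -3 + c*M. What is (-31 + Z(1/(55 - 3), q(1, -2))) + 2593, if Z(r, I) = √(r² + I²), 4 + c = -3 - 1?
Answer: 2562 + √456977/52 ≈ 2575.0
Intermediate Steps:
c = -8 (c = -4 + (-3 - 1) = -4 - 4 = -8)
q(O, M) = -3 - 8*M
Z(r, I) = √(I² + r²)
(-31 + Z(1/(55 - 3), q(1, -2))) + 2593 = (-31 + √((-3 - 8*(-2))² + (1/(55 - 3))²)) + 2593 = (-31 + √((-3 + 16)² + (1/52)²)) + 2593 = (-31 + √(13² + (1/52)²)) + 2593 = (-31 + √(169 + 1/2704)) + 2593 = (-31 + √(456977/2704)) + 2593 = (-31 + √456977/52) + 2593 = 2562 + √456977/52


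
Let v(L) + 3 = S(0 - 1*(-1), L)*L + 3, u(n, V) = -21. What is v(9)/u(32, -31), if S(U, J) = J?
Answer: -27/7 ≈ -3.8571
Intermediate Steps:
v(L) = L² (v(L) = -3 + (L*L + 3) = -3 + (L² + 3) = -3 + (3 + L²) = L²)
v(9)/u(32, -31) = 9²/(-21) = 81*(-1/21) = -27/7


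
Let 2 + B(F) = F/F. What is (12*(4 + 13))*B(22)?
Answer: -204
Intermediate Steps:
B(F) = -1 (B(F) = -2 + F/F = -2 + 1 = -1)
(12*(4 + 13))*B(22) = (12*(4 + 13))*(-1) = (12*17)*(-1) = 204*(-1) = -204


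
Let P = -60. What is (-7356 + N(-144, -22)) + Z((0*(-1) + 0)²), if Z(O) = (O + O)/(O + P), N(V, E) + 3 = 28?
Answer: -7331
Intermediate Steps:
N(V, E) = 25 (N(V, E) = -3 + 28 = 25)
Z(O) = 2*O/(-60 + O) (Z(O) = (O + O)/(O - 60) = (2*O)/(-60 + O) = 2*O/(-60 + O))
(-7356 + N(-144, -22)) + Z((0*(-1) + 0)²) = (-7356 + 25) + 2*(0*(-1) + 0)²/(-60 + (0*(-1) + 0)²) = -7331 + 2*(0 + 0)²/(-60 + (0 + 0)²) = -7331 + 2*0²/(-60 + 0²) = -7331 + 2*0/(-60 + 0) = -7331 + 2*0/(-60) = -7331 + 2*0*(-1/60) = -7331 + 0 = -7331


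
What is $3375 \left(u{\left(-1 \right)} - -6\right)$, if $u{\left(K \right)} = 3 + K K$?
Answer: $33750$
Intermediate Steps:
$u{\left(K \right)} = 3 + K^{2}$
$3375 \left(u{\left(-1 \right)} - -6\right) = 3375 \left(\left(3 + \left(-1\right)^{2}\right) - -6\right) = 3375 \left(\left(3 + 1\right) + 6\right) = 3375 \left(4 + 6\right) = 3375 \cdot 10 = 33750$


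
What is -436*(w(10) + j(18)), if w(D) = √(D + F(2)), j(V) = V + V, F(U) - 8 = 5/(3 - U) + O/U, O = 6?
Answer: -15696 - 436*√26 ≈ -17919.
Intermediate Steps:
F(U) = 8 + 5/(3 - U) + 6/U (F(U) = 8 + (5/(3 - U) + 6/U) = 8 + 5/(3 - U) + 6/U)
j(V) = 2*V
w(D) = √(16 + D) (w(D) = √(D + (-18 - 23*2 + 8*2²)/(2*(-3 + 2))) = √(D + (½)*(-18 - 46 + 8*4)/(-1)) = √(D + (½)*(-1)*(-18 - 46 + 32)) = √(D + (½)*(-1)*(-32)) = √(D + 16) = √(16 + D))
-436*(w(10) + j(18)) = -436*(√(16 + 10) + 2*18) = -436*(√26 + 36) = -436*(36 + √26) = -15696 - 436*√26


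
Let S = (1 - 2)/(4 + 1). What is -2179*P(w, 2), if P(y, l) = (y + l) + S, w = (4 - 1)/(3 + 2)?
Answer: -26148/5 ≈ -5229.6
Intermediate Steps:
w = ⅗ (w = 3/5 = 3*(⅕) = ⅗ ≈ 0.60000)
S = -⅕ (S = -1/5 = -1*⅕ = -⅕ ≈ -0.20000)
P(y, l) = -⅕ + l + y (P(y, l) = (y + l) - ⅕ = (l + y) - ⅕ = -⅕ + l + y)
-2179*P(w, 2) = -2179*(-⅕ + 2 + ⅗) = -2179*12/5 = -26148/5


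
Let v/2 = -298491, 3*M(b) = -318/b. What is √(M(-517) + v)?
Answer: 2*I*√39891666749/517 ≈ 772.65*I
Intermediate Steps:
M(b) = -106/b (M(b) = (-318/b)/3 = -106/b)
v = -596982 (v = 2*(-298491) = -596982)
√(M(-517) + v) = √(-106/(-517) - 596982) = √(-106*(-1/517) - 596982) = √(106/517 - 596982) = √(-308639588/517) = 2*I*√39891666749/517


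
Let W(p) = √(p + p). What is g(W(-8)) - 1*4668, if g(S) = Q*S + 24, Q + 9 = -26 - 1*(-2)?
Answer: -4644 - 132*I ≈ -4644.0 - 132.0*I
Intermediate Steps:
Q = -33 (Q = -9 + (-26 - 1*(-2)) = -9 + (-26 + 2) = -9 - 24 = -33)
W(p) = √2*√p (W(p) = √(2*p) = √2*√p)
g(S) = 24 - 33*S (g(S) = -33*S + 24 = 24 - 33*S)
g(W(-8)) - 1*4668 = (24 - 33*√2*√(-8)) - 1*4668 = (24 - 33*√2*2*I*√2) - 4668 = (24 - 132*I) - 4668 = -4644 - 132*I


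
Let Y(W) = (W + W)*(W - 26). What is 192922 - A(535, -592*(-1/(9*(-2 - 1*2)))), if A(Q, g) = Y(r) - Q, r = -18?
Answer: 191873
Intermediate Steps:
Y(W) = 2*W*(-26 + W) (Y(W) = (2*W)*(-26 + W) = 2*W*(-26 + W))
A(Q, g) = 1584 - Q (A(Q, g) = 2*(-18)*(-26 - 18) - Q = 2*(-18)*(-44) - Q = 1584 - Q)
192922 - A(535, -592*(-1/(9*(-2 - 1*2)))) = 192922 - (1584 - 1*535) = 192922 - (1584 - 535) = 192922 - 1*1049 = 192922 - 1049 = 191873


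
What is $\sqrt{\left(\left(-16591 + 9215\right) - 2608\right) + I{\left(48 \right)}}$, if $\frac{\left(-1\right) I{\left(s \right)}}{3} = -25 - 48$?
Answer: $3 i \sqrt{1085} \approx 98.818 i$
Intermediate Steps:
$I{\left(s \right)} = 219$ ($I{\left(s \right)} = - 3 \left(-25 - 48\right) = \left(-3\right) \left(-73\right) = 219$)
$\sqrt{\left(\left(-16591 + 9215\right) - 2608\right) + I{\left(48 \right)}} = \sqrt{\left(\left(-16591 + 9215\right) - 2608\right) + 219} = \sqrt{\left(-7376 - 2608\right) + 219} = \sqrt{-9984 + 219} = \sqrt{-9765} = 3 i \sqrt{1085}$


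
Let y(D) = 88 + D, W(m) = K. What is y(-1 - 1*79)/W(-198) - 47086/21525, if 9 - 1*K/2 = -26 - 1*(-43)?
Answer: -115697/43050 ≈ -2.6875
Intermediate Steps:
K = -16 (K = 18 - 2*(-26 - 1*(-43)) = 18 - 2*(-26 + 43) = 18 - 2*17 = 18 - 34 = -16)
W(m) = -16
y(-1 - 1*79)/W(-198) - 47086/21525 = (88 + (-1 - 1*79))/(-16) - 47086/21525 = (88 + (-1 - 79))*(-1/16) - 47086*1/21525 = (88 - 80)*(-1/16) - 47086/21525 = 8*(-1/16) - 47086/21525 = -½ - 47086/21525 = -115697/43050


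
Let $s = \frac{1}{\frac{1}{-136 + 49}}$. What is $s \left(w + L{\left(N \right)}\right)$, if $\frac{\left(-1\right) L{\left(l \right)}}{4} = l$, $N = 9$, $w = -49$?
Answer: $7395$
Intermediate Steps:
$L{\left(l \right)} = - 4 l$
$s = -87$ ($s = \frac{1}{\frac{1}{-87}} = \frac{1}{- \frac{1}{87}} = -87$)
$s \left(w + L{\left(N \right)}\right) = - 87 \left(-49 - 36\right) = \left(-87\right) \left(-85\right) = 7395$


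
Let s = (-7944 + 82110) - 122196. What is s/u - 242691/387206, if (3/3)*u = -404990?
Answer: -7968992391/15681455794 ≈ -0.50818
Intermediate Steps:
s = -48030 (s = 74166 - 122196 = -48030)
u = -404990
s/u - 242691/387206 = -48030/(-404990) - 242691/387206 = -48030*(-1/404990) - 242691*1/387206 = 4803/40499 - 242691/387206 = -7968992391/15681455794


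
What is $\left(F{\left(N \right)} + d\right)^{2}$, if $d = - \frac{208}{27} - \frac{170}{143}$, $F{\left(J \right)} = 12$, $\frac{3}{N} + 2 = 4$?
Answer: $\frac{143952004}{14907321} \approx 9.6565$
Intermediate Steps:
$N = \frac{3}{2}$ ($N = \frac{3}{-2 + 4} = \frac{3}{2} \approx 1.5$)
$d = - \frac{34334}{3861}$ ($d = \left(-208\right) \frac{1}{27} - \frac{170}{143} = - \frac{208}{27} - \frac{170}{143} = - \frac{34334}{3861} \approx -8.8925$)
$\left(F{\left(N \right)} + d\right)^{2} = \left(12 - \frac{34334}{3861}\right)^{2} = \left(\frac{11998}{3861}\right)^{2} = \frac{143952004}{14907321}$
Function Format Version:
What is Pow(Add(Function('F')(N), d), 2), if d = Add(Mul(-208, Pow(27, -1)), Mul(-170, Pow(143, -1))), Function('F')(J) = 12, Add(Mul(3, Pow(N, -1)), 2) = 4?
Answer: Rational(143952004, 14907321) ≈ 9.6565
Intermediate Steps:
N = Rational(3, 2) (N = Mul(3, Pow(Add(-2, 4), -1)) = Mul(3, Pow(2, -1)) = Mul(3, Rational(1, 2)) = Rational(3, 2) ≈ 1.5000)
d = Rational(-34334, 3861) (d = Add(Mul(-208, Rational(1, 27)), Mul(-170, Rational(1, 143))) = Add(Rational(-208, 27), Rational(-170, 143)) = Rational(-34334, 3861) ≈ -8.8925)
Pow(Add(Function('F')(N), d), 2) = Pow(Add(12, Rational(-34334, 3861)), 2) = Pow(Rational(11998, 3861), 2) = Rational(143952004, 14907321)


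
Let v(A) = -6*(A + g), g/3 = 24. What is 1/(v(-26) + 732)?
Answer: 1/456 ≈ 0.0021930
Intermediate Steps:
g = 72 (g = 3*24 = 72)
v(A) = -432 - 6*A (v(A) = -6*(A + 72) = -6*(72 + A) = -432 - 6*A)
1/(v(-26) + 732) = 1/((-432 - 6*(-26)) + 732) = 1/((-432 + 156) + 732) = 1/(-276 + 732) = 1/456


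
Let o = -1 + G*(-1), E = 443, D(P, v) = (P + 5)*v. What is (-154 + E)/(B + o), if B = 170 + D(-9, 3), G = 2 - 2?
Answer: 289/157 ≈ 1.8408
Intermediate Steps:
D(P, v) = v*(5 + P) (D(P, v) = (5 + P)*v = v*(5 + P))
G = 0
o = -1 (o = -1 + 0*(-1) = -1 + 0 = -1)
B = 158 (B = 170 + 3*(5 - 9) = 170 + 3*(-4) = 170 - 12 = 158)
(-154 + E)/(B + o) = (-154 + 443)/(158 - 1) = 289/157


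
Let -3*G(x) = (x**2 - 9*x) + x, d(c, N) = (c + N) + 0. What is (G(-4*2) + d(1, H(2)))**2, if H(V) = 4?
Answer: 12769/9 ≈ 1418.8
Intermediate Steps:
d(c, N) = N + c (d(c, N) = (N + c) + 0 = N + c)
G(x) = -x**2/3 + 8*x/3 (G(x) = -((x**2 - 9*x) + x)/3 = -(x**2 - 8*x)/3 = -x**2/3 + 8*x/3)
(G(-4*2) + d(1, H(2)))**2 = ((-4*2)*(8 - (-4)*2)/3 + (4 + 1))**2 = ((1/3)*(-8)*(8 - 1*(-8)) + 5)**2 = ((1/3)*(-8)*(8 + 8) + 5)**2 = ((1/3)*(-8)*16 + 5)**2 = (-128/3 + 5)**2 = (-113/3)**2 = 12769/9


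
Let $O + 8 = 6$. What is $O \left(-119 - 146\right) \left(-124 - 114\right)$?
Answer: $-126140$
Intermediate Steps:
$O = -2$ ($O = -8 + 6 = -2$)
$O \left(-119 - 146\right) \left(-124 - 114\right) = - 2 \left(-119 - 146\right) \left(-124 - 114\right) = - 2 \left(\left(-265\right) \left(-238\right)\right) = \left(-2\right) 63070 = -126140$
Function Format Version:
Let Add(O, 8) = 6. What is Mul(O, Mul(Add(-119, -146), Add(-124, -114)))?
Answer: -126140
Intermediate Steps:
O = -2 (O = Add(-8, 6) = -2)
Mul(O, Mul(Add(-119, -146), Add(-124, -114))) = Mul(-2, Mul(Add(-119, -146), Add(-124, -114))) = Mul(-2, Mul(-265, -238)) = Mul(-2, 63070) = -126140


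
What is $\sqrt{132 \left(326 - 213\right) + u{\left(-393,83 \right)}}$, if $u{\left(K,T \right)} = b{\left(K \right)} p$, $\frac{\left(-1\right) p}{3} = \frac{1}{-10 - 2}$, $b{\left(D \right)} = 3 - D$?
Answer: $\sqrt{15015} \approx 122.54$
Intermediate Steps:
$p = \frac{1}{4}$ ($p = - \frac{3}{-10 - 2} = - \frac{3}{-12} = \left(-3\right) \left(- \frac{1}{12}\right) = \frac{1}{4} \approx 0.25$)
$u{\left(K,T \right)} = \frac{3}{4} - \frac{K}{4}$ ($u{\left(K,T \right)} = \left(3 - K\right) \frac{1}{4} = \frac{3}{4} - \frac{K}{4}$)
$\sqrt{132 \left(326 - 213\right) + u{\left(-393,83 \right)}} = \sqrt{132 \left(326 - 213\right) + \left(\frac{3}{4} - - \frac{393}{4}\right)} = \sqrt{132 \cdot 113 + \left(\frac{3}{4} + \frac{393}{4}\right)} = \sqrt{14916 + 99} = \sqrt{15015}$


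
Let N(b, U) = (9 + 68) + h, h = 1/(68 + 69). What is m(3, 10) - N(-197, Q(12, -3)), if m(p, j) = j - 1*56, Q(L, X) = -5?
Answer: -16852/137 ≈ -123.01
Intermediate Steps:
h = 1/137 ≈ 0.0072993
m(p, j) = -56 + j (m(p, j) = j - 56 = -56 + j)
N(b, U) = 10550/137 (N(b, U) = (9 + 68) + 1/137 = 77 + 1/137 = 10550/137)
m(3, 10) - N(-197, Q(12, -3)) = (-56 + 10) - 1*10550/137 = -46 - 10550/137 = -16852/137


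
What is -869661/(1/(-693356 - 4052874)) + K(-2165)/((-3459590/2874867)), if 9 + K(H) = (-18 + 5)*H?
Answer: 7139921050767024894/1729795 ≈ 4.1276e+12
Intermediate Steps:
K(H) = -9 - 13*H (K(H) = -9 + (-18 + 5)*H = -9 - 13*H)
-869661/(1/(-693356 - 4052874)) + K(-2165)/((-3459590/2874867)) = -869661/(1/(-693356 - 4052874)) + (-9 - 13*(-2165))/((-3459590/2874867)) = -869661/(1/(-4746230)) + (-9 + 28145)/((-3459590*1/2874867)) = -869661/(-1/4746230) + 28136/(-3459590/2874867) = -869661*(-4746230) + 28136*(-2874867/3459590) = 4127611128030 - 40443628956/1729795 = 7139921050767024894/1729795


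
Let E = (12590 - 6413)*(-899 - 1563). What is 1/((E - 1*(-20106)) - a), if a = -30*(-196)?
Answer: -1/15193548 ≈ -6.5817e-8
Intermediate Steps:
a = 5880
E = -15207774 (E = 6177*(-2462) = -15207774)
1/((E - 1*(-20106)) - a) = 1/((-15207774 - 1*(-20106)) - 1*5880) = 1/((-15207774 + 20106) - 5880) = 1/(-15187668 - 5880) = 1/(-15193548) = -1/15193548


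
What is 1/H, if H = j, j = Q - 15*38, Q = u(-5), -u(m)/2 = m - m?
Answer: -1/570 ≈ -0.0017544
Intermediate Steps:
u(m) = 0 (u(m) = -2*(m - m) = -2*0 = 0)
Q = 0
j = -570 (j = 0 - 15*38 = 0 - 570 = -570)
H = -570
1/H = 1/(-570) = -1/570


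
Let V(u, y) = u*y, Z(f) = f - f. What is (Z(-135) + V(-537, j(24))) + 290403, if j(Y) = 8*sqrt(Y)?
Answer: 290403 - 8592*sqrt(6) ≈ 2.6936e+5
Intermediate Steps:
Z(f) = 0
(Z(-135) + V(-537, j(24))) + 290403 = (0 - 4296*sqrt(24)) + 290403 = (0 - 4296*2*sqrt(6)) + 290403 = (0 - 8592*sqrt(6)) + 290403 = -8592*sqrt(6) + 290403 = 290403 - 8592*sqrt(6)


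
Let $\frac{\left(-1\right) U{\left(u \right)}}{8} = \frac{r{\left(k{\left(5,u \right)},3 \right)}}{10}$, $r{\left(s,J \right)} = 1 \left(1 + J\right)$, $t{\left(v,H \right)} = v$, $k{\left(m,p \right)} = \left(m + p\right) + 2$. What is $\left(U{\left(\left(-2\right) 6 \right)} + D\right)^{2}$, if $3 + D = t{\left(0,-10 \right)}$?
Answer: $\frac{961}{25} \approx 38.44$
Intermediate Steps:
$k{\left(m,p \right)} = 2 + m + p$
$r{\left(s,J \right)} = 1 + J$
$U{\left(u \right)} = - \frac{16}{5}$ ($U{\left(u \right)} = - 8 \frac{1 + 3}{10} = - 8 \cdot 4 \cdot \frac{1}{10} = \left(-8\right) \frac{2}{5} = - \frac{16}{5}$)
$D = -3$ ($D = -3 + 0 = -3$)
$\left(U{\left(\left(-2\right) 6 \right)} + D\right)^{2} = \left(- \frac{16}{5} - 3\right)^{2} = \left(- \frac{31}{5}\right)^{2} = \frac{961}{25}$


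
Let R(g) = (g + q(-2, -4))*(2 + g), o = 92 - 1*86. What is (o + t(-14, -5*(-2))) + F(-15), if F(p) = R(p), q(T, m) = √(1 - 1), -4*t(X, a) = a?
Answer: 397/2 ≈ 198.50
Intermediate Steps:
o = 6 (o = 92 - 86 = 6)
t(X, a) = -a/4
q(T, m) = 0 (q(T, m) = √0 = 0)
R(g) = g*(2 + g) (R(g) = (g + 0)*(2 + g) = g*(2 + g))
F(p) = p*(2 + p)
(o + t(-14, -5*(-2))) + F(-15) = (6 - (-5)*(-2)/4) - 15*(2 - 15) = (6 - ¼*10) - 15*(-13) = (6 - 5/2) + 195 = 7/2 + 195 = 397/2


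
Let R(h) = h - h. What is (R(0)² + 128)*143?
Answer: 18304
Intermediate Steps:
R(h) = 0
(R(0)² + 128)*143 = (0² + 128)*143 = (0 + 128)*143 = 128*143 = 18304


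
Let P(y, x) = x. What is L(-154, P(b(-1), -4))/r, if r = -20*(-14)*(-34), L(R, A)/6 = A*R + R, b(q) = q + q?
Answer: -99/340 ≈ -0.29118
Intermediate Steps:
b(q) = 2*q
L(R, A) = 6*R + 6*A*R (L(R, A) = 6*(A*R + R) = 6*(R + A*R) = 6*R + 6*A*R)
r = -9520 (r = 280*(-34) = -9520)
L(-154, P(b(-1), -4))/r = (6*(-154)*(1 - 4))/(-9520) = (6*(-154)*(-3))*(-1/9520) = 2772*(-1/9520) = -99/340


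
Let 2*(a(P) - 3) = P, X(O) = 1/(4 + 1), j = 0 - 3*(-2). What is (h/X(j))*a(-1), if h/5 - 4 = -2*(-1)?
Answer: 375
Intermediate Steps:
j = 6 (j = 0 + 6 = 6)
X(O) = ⅕ (X(O) = 1/5 = ⅕)
a(P) = 3 + P/2
h = 30 (h = 20 + 5*(-2*(-1)) = 20 + 5*2 = 20 + 10 = 30)
(h/X(j))*a(-1) = (30/(⅕))*(3 + (½)*(-1)) = (5*30)*(3 - ½) = 150*(5/2) = 375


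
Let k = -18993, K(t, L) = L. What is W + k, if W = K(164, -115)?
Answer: -19108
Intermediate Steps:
W = -115
W + k = -115 - 18993 = -19108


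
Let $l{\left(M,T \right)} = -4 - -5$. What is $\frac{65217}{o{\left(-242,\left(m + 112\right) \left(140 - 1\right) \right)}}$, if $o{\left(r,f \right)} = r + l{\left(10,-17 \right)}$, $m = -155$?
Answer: $- \frac{65217}{241} \approx -270.61$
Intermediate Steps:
$l{\left(M,T \right)} = 1$ ($l{\left(M,T \right)} = -4 + 5 = 1$)
$o{\left(r,f \right)} = 1 + r$ ($o{\left(r,f \right)} = r + 1 = 1 + r$)
$\frac{65217}{o{\left(-242,\left(m + 112\right) \left(140 - 1\right) \right)}} = \frac{65217}{1 - 242} = \frac{65217}{-241} = 65217 \left(- \frac{1}{241}\right) = - \frac{65217}{241}$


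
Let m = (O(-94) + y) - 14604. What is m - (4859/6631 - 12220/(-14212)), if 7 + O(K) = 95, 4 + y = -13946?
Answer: -35299729430/1239997 ≈ -28468.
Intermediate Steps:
y = -13950 (y = -4 - 13946 = -13950)
O(K) = 88 (O(K) = -7 + 95 = 88)
m = -28466 (m = (88 - 13950) - 14604 = -13862 - 14604 = -28466)
m - (4859/6631 - 12220/(-14212)) = -28466 - (4859/6631 - 12220/(-14212)) = -28466 - (4859*(1/6631) - 12220*(-1/14212)) = -28466 - (4859/6631 + 3055/3553) = -28466 - 1*1974828/1239997 = -28466 - 1974828/1239997 = -35299729430/1239997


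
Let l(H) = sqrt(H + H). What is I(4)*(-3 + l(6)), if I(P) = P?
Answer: -12 + 8*sqrt(3) ≈ 1.8564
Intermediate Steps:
l(H) = sqrt(2)*sqrt(H) (l(H) = sqrt(2*H) = sqrt(2)*sqrt(H))
I(4)*(-3 + l(6)) = 4*(-3 + sqrt(2)*sqrt(6)) = 4*(-3 + 2*sqrt(3)) = -12 + 8*sqrt(3)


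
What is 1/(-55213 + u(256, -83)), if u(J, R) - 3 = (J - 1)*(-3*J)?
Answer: -1/251050 ≈ -3.9833e-6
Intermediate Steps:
u(J, R) = 3 - 3*J*(-1 + J) (u(J, R) = 3 + (J - 1)*(-3*J) = 3 + (-1 + J)*(-3*J) = 3 - 3*J*(-1 + J))
1/(-55213 + u(256, -83)) = 1/(-55213 + (3 - 3*256² + 3*256)) = 1/(-55213 + (3 - 3*65536 + 768)) = 1/(-55213 + (3 - 196608 + 768)) = 1/(-55213 - 195837) = 1/(-251050) = -1/251050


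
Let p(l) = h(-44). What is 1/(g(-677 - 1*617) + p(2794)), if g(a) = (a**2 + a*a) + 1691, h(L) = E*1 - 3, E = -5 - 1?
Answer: 1/3350554 ≈ 2.9846e-7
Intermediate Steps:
E = -6
h(L) = -9 (h(L) = -6*1 - 3 = -6 - 3 = -9)
p(l) = -9
g(a) = 1691 + 2*a**2 (g(a) = (a**2 + a**2) + 1691 = 2*a**2 + 1691 = 1691 + 2*a**2)
1/(g(-677 - 1*617) + p(2794)) = 1/((1691 + 2*(-677 - 1*617)**2) - 9) = 1/((1691 + 2*(-677 - 617)**2) - 9) = 1/((1691 + 2*(-1294)**2) - 9) = 1/((1691 + 2*1674436) - 9) = 1/((1691 + 3348872) - 9) = 1/(3350563 - 9) = 1/3350554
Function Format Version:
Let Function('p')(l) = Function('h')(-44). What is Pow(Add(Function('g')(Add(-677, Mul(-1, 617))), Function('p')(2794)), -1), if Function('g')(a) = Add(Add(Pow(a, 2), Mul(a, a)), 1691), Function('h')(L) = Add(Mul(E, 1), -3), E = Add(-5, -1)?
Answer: Rational(1, 3350554) ≈ 2.9846e-7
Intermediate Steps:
E = -6
Function('h')(L) = -9 (Function('h')(L) = Add(Mul(-6, 1), -3) = Add(-6, -3) = -9)
Function('p')(l) = -9
Function('g')(a) = Add(1691, Mul(2, Pow(a, 2))) (Function('g')(a) = Add(Add(Pow(a, 2), Pow(a, 2)), 1691) = Add(Mul(2, Pow(a, 2)), 1691) = Add(1691, Mul(2, Pow(a, 2))))
Pow(Add(Function('g')(Add(-677, Mul(-1, 617))), Function('p')(2794)), -1) = Pow(Add(Add(1691, Mul(2, Pow(Add(-677, Mul(-1, 617)), 2))), -9), -1) = Pow(Add(Add(1691, Mul(2, Pow(Add(-677, -617), 2))), -9), -1) = Pow(Add(Add(1691, Mul(2, Pow(-1294, 2))), -9), -1) = Pow(Add(Add(1691, Mul(2, 1674436)), -9), -1) = Pow(Add(Add(1691, 3348872), -9), -1) = Pow(Add(3350563, -9), -1) = Pow(3350554, -1) = Rational(1, 3350554)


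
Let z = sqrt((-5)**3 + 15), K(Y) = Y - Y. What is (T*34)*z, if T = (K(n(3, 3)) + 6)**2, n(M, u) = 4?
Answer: 1224*I*sqrt(110) ≈ 12837.0*I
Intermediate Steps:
K(Y) = 0
z = I*sqrt(110) (z = sqrt(-125 + 15) = sqrt(-110) = I*sqrt(110) ≈ 10.488*I)
T = 36 (T = (0 + 6)**2 = 6**2 = 36)
(T*34)*z = (36*34)*(I*sqrt(110)) = 1224*(I*sqrt(110)) = 1224*I*sqrt(110)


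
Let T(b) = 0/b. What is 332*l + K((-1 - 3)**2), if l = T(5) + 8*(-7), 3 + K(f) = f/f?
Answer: -18594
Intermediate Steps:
T(b) = 0
K(f) = -2 (K(f) = -3 + f/f = -3 + 1 = -2)
l = -56 (l = 0 + 8*(-7) = 0 - 56 = -56)
332*l + K((-1 - 3)**2) = 332*(-56) - 2 = -18592 - 2 = -18594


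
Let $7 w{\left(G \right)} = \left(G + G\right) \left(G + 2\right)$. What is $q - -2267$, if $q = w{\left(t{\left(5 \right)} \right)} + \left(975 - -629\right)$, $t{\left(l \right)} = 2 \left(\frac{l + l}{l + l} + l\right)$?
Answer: $3919$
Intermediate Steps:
$t{\left(l \right)} = 2 + 2 l$ ($t{\left(l \right)} = 2 \left(\frac{2 l}{2 l} + l\right) = 2 \left(2 l \frac{1}{2 l} + l\right) = 2 \left(1 + l\right) = 2 + 2 l$)
$w{\left(G \right)} = \frac{2 G \left(2 + G\right)}{7}$ ($w{\left(G \right)} = \frac{\left(G + G\right) \left(G + 2\right)}{7} = \frac{2 G \left(2 + G\right)}{7}$)
$q = 1652$ ($q = \frac{2 \left(2 + 2 \cdot 5\right) \left(2 + \left(2 + 2 \cdot 5\right)\right)}{7} + \left(975 - -629\right) = \frac{2 \left(2 + 10\right) \left(2 + \left(2 + 10\right)\right)}{7} + \left(975 + 629\right) = \frac{2}{7} \cdot 12 \left(2 + 12\right) + 1604 = \frac{2}{7} \cdot 12 \cdot 14 + 1604 = 48 + 1604 = 1652$)
$q - -2267 = 1652 - -2267 = 1652 + 2267 = 3919$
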